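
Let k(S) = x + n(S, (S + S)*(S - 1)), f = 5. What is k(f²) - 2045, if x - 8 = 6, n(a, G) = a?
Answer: -2006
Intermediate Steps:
x = 14 (x = 8 + 6 = 14)
k(S) = 14 + S
k(f²) - 2045 = (14 + 5²) - 2045 = (14 + 25) - 2045 = 39 - 2045 = -2006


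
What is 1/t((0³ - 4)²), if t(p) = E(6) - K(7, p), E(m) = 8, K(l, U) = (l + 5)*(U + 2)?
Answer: -1/208 ≈ -0.0048077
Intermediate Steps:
K(l, U) = (2 + U)*(5 + l) (K(l, U) = (5 + l)*(2 + U) = (2 + U)*(5 + l))
t(p) = -16 - 12*p (t(p) = 8 - (10 + 2*7 + 5*p + p*7) = 8 - (10 + 14 + 5*p + 7*p) = 8 - (24 + 12*p) = 8 + (-24 - 12*p) = -16 - 12*p)
1/t((0³ - 4)²) = 1/(-16 - 12*(0³ - 4)²) = 1/(-16 - 12*(0 - 4)²) = 1/(-16 - 12*(-4)²) = 1/(-16 - 12*16) = 1/(-16 - 192) = 1/(-208) = -1/208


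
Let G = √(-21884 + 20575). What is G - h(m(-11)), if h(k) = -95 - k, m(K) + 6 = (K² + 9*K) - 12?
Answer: 99 + I*√1309 ≈ 99.0 + 36.18*I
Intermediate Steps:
m(K) = -18 + K² + 9*K (m(K) = -6 + ((K² + 9*K) - 12) = -6 + (-12 + K² + 9*K) = -18 + K² + 9*K)
G = I*√1309 (G = √(-1309) = I*√1309 ≈ 36.18*I)
G - h(m(-11)) = I*√1309 - (-95 - (-18 + (-11)² + 9*(-11))) = I*√1309 - (-95 - (-18 + 121 - 99)) = I*√1309 - (-95 - 1*4) = I*√1309 - (-95 - 4) = I*√1309 - 1*(-99) = I*√1309 + 99 = 99 + I*√1309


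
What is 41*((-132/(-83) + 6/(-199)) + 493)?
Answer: 334914691/16517 ≈ 20277.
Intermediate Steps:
41*((-132/(-83) + 6/(-199)) + 493) = 41*((-132*(-1/83) + 6*(-1/199)) + 493) = 41*((132/83 - 6/199) + 493) = 41*(25770/16517 + 493) = 41*(8168651/16517) = 334914691/16517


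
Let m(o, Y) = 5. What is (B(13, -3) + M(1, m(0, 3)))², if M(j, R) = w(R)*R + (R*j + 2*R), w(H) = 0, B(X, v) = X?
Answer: 784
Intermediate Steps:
M(j, R) = 2*R + R*j (M(j, R) = 0*R + (R*j + 2*R) = 0 + (2*R + R*j) = 2*R + R*j)
(B(13, -3) + M(1, m(0, 3)))² = (13 + 5*(2 + 1))² = (13 + 5*3)² = (13 + 15)² = 28² = 784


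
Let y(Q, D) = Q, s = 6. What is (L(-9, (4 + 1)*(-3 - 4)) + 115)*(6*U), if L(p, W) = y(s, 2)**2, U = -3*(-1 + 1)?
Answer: 0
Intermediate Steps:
U = 0 (U = -3*0 = 0)
L(p, W) = 36 (L(p, W) = 6**2 = 36)
(L(-9, (4 + 1)*(-3 - 4)) + 115)*(6*U) = (36 + 115)*(6*0) = 151*0 = 0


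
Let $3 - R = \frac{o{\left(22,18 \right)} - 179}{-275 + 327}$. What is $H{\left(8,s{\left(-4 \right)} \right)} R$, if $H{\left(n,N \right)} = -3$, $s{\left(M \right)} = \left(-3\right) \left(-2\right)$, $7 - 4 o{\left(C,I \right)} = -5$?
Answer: $- \frac{249}{13} \approx -19.154$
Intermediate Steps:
$o{\left(C,I \right)} = 3$ ($o{\left(C,I \right)} = \frac{7}{4} - - \frac{5}{4} = \frac{7}{4} + \frac{5}{4} = 3$)
$s{\left(M \right)} = 6$
$R = \frac{83}{13}$ ($R = 3 - \frac{3 - 179}{-275 + 327} = 3 - - \frac{176}{52} = 3 - \left(-176\right) \frac{1}{52} = 3 - - \frac{44}{13} = 3 + \frac{44}{13} = \frac{83}{13} \approx 6.3846$)
$H{\left(8,s{\left(-4 \right)} \right)} R = \left(-3\right) \frac{83}{13} = - \frac{249}{13}$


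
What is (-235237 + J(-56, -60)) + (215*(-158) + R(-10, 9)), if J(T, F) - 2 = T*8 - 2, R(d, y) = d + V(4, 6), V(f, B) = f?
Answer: -269661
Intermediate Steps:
R(d, y) = 4 + d (R(d, y) = d + 4 = 4 + d)
J(T, F) = 8*T (J(T, F) = 2 + (T*8 - 2) = 2 + (8*T - 2) = 2 + (-2 + 8*T) = 8*T)
(-235237 + J(-56, -60)) + (215*(-158) + R(-10, 9)) = (-235237 + 8*(-56)) + (215*(-158) + (4 - 10)) = (-235237 - 448) + (-33970 - 6) = -235685 - 33976 = -269661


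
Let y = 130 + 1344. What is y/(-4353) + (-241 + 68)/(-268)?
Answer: 358037/1166604 ≈ 0.30691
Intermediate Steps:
y = 1474
y/(-4353) + (-241 + 68)/(-268) = 1474/(-4353) + (-241 + 68)/(-268) = 1474*(-1/4353) - 173*(-1/268) = -1474/4353 + 173/268 = 358037/1166604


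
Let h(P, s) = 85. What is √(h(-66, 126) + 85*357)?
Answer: √30430 ≈ 174.44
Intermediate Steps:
√(h(-66, 126) + 85*357) = √(85 + 85*357) = √(85 + 30345) = √30430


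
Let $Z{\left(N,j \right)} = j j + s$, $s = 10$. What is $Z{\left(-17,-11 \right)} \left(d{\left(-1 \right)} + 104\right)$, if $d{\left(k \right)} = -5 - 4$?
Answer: $12445$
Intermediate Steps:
$Z{\left(N,j \right)} = 10 + j^{2}$ ($Z{\left(N,j \right)} = j j + 10 = j^{2} + 10 = 10 + j^{2}$)
$d{\left(k \right)} = -9$
$Z{\left(-17,-11 \right)} \left(d{\left(-1 \right)} + 104\right) = \left(10 + \left(-11\right)^{2}\right) \left(-9 + 104\right) = \left(10 + 121\right) 95 = 131 \cdot 95 = 12445$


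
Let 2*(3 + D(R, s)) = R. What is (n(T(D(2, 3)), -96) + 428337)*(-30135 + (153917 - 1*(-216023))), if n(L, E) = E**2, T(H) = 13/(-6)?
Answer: 148682697165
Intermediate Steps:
D(R, s) = -3 + R/2
T(H) = -13/6 (T(H) = 13*(-1/6) = -13/6)
(n(T(D(2, 3)), -96) + 428337)*(-30135 + (153917 - 1*(-216023))) = ((-96)**2 + 428337)*(-30135 + (153917 - 1*(-216023))) = (9216 + 428337)*(-30135 + (153917 + 216023)) = 437553*(-30135 + 369940) = 437553*339805 = 148682697165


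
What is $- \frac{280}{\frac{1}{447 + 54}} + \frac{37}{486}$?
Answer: $- \frac{68176043}{486} \approx -1.4028 \cdot 10^{5}$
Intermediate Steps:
$- \frac{280}{\frac{1}{447 + 54}} + \frac{37}{486} = - \frac{280}{\frac{1}{501}} + 37 \cdot \frac{1}{486} = - 280 \frac{1}{\frac{1}{501}} + \frac{37}{486} = \left(-280\right) 501 + \frac{37}{486} = -140280 + \frac{37}{486} = - \frac{68176043}{486}$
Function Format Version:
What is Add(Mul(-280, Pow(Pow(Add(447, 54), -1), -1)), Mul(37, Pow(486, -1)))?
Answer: Rational(-68176043, 486) ≈ -1.4028e+5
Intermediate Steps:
Add(Mul(-280, Pow(Pow(Add(447, 54), -1), -1)), Mul(37, Pow(486, -1))) = Add(Mul(-280, Pow(Pow(501, -1), -1)), Mul(37, Rational(1, 486))) = Add(Mul(-280, Pow(Rational(1, 501), -1)), Rational(37, 486)) = Add(Mul(-280, 501), Rational(37, 486)) = Add(-140280, Rational(37, 486)) = Rational(-68176043, 486)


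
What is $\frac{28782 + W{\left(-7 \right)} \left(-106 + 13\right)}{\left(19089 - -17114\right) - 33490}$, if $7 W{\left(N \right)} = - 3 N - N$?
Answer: $\frac{28410}{2713} \approx 10.472$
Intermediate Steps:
$W{\left(N \right)} = - \frac{4 N}{7}$ ($W{\left(N \right)} = \frac{- 3 N - N}{7} = \frac{\left(-4\right) N}{7} = - \frac{4 N}{7}$)
$\frac{28782 + W{\left(-7 \right)} \left(-106 + 13\right)}{\left(19089 - -17114\right) - 33490} = \frac{28782 + \left(- \frac{4}{7}\right) \left(-7\right) \left(-106 + 13\right)}{\left(19089 - -17114\right) - 33490} = \frac{28782 + 4 \left(-93\right)}{\left(19089 + 17114\right) - 33490} = \frac{28782 - 372}{36203 - 33490} = \frac{28410}{2713}$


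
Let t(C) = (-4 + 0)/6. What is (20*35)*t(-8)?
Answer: -1400/3 ≈ -466.67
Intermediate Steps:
t(C) = -⅔ (t(C) = -4*⅙ = -⅔)
(20*35)*t(-8) = (20*35)*(-⅔) = 700*(-⅔) = -1400/3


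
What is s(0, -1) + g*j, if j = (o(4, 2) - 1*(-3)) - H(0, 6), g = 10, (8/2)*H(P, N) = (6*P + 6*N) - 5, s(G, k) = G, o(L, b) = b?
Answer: -55/2 ≈ -27.500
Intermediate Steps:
H(P, N) = -5/4 + 3*N/2 + 3*P/2 (H(P, N) = ((6*P + 6*N) - 5)/4 = ((6*N + 6*P) - 5)/4 = (-5 + 6*N + 6*P)/4 = -5/4 + 3*N/2 + 3*P/2)
j = -11/4 (j = (2 - 1*(-3)) - (-5/4 + (3/2)*6 + (3/2)*0) = (2 + 3) - (-5/4 + 9 + 0) = 5 - 1*31/4 = 5 - 31/4 = -11/4 ≈ -2.7500)
s(0, -1) + g*j = 0 + 10*(-11/4) = 0 - 55/2 = -55/2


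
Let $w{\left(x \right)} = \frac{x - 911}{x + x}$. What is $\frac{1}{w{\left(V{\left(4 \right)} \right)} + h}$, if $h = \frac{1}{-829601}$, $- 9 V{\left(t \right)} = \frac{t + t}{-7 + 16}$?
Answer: $\frac{13273616}{61223724183} \approx 0.00021681$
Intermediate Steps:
$V{\left(t \right)} = - \frac{2 t}{81}$ ($V{\left(t \right)} = - \frac{\left(t + t\right) \frac{1}{-7 + 16}}{9} = - \frac{2 t \frac{1}{9}}{9} = - \frac{\frac{2}{9} t}{9} = - \frac{2 t}{81}$)
$w{\left(x \right)} = \frac{-911 + x}{2 x}$
$h = - \frac{1}{829601} \approx -1.2054 \cdot 10^{-6}$
$\frac{1}{w{\left(V{\left(4 \right)} \right)} + h} = \frac{1}{\frac{-911 - \frac{8}{81}}{2 \left(\left(- \frac{2}{81}\right) 4\right)} - \frac{1}{829601}} = \frac{1}{\frac{-911 - \frac{8}{81}}{2 \left(- \frac{8}{81}\right)} - \frac{1}{829601}} = \frac{1}{\frac{1}{2} \left(- \frac{81}{8}\right) \left(- \frac{73799}{81}\right) - \frac{1}{829601}} = \frac{1}{\frac{73799}{16} - \frac{1}{829601}} = \frac{1}{\frac{61223724183}{13273616}} = \frac{13273616}{61223724183}$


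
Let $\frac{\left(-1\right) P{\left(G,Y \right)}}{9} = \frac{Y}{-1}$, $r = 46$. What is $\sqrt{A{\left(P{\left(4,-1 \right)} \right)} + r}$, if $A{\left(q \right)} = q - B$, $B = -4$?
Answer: $\sqrt{41} \approx 6.4031$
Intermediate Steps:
$P{\left(G,Y \right)} = 9 Y$ ($P{\left(G,Y \right)} = - 9 \frac{Y}{-1} = - 9 Y \left(-1\right) = - 9 \left(- Y\right) = 9 Y$)
$A{\left(q \right)} = 4 + q$ ($A{\left(q \right)} = q - -4 = q + 4 = 4 + q$)
$\sqrt{A{\left(P{\left(4,-1 \right)} \right)} + r} = \sqrt{\left(4 + 9 \left(-1\right)\right) + 46} = \sqrt{\left(4 - 9\right) + 46} = \sqrt{-5 + 46} = \sqrt{41}$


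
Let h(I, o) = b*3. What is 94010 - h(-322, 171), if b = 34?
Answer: 93908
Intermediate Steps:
h(I, o) = 102 (h(I, o) = 34*3 = 102)
94010 - h(-322, 171) = 94010 - 1*102 = 94010 - 102 = 93908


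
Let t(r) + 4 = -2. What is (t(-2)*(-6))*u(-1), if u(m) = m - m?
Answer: 0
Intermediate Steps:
t(r) = -6 (t(r) = -4 - 2 = -6)
u(m) = 0
(t(-2)*(-6))*u(-1) = -6*(-6)*0 = 36*0 = 0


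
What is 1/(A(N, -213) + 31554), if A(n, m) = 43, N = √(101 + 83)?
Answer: 1/31597 ≈ 3.1649e-5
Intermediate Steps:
N = 2*√46 (N = √184 = 2*√46 ≈ 13.565)
1/(A(N, -213) + 31554) = 1/(43 + 31554) = 1/31597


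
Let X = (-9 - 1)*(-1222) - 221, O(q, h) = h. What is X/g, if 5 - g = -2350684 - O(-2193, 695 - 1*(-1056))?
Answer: 11999/2352440 ≈ 0.0051007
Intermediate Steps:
X = 11999 (X = -10*(-1222) - 221 = 12220 - 221 = 11999)
g = 2352440 (g = 5 - (-2350684 - (695 - 1*(-1056))) = 5 - (-2350684 - (695 + 1056)) = 5 - (-2350684 - 1*1751) = 5 - (-2350684 - 1751) = 5 - 1*(-2352435) = 5 + 2352435 = 2352440)
X/g = 11999/2352440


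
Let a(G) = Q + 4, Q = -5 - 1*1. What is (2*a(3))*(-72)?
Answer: 288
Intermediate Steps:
Q = -6 (Q = -5 - 1 = -6)
a(G) = -2 (a(G) = -6 + 4 = -2)
(2*a(3))*(-72) = (2*(-2))*(-72) = -4*(-72) = 288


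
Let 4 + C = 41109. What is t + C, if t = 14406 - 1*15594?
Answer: 39917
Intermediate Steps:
C = 41105 (C = -4 + 41109 = 41105)
t = -1188 (t = 14406 - 15594 = -1188)
t + C = -1188 + 41105 = 39917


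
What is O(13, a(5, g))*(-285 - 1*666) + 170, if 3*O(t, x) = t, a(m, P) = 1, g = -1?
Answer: -3951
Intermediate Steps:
O(t, x) = t/3
O(13, a(5, g))*(-285 - 1*666) + 170 = ((⅓)*13)*(-285 - 1*666) + 170 = 13*(-285 - 666)/3 + 170 = (13/3)*(-951) + 170 = -4121 + 170 = -3951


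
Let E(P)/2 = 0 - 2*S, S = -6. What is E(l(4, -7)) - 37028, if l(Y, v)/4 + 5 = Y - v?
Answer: -37004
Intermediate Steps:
l(Y, v) = -20 - 4*v + 4*Y (l(Y, v) = -20 + 4*(Y - v) = -20 + (-4*v + 4*Y) = -20 - 4*v + 4*Y)
E(P) = 24 (E(P) = 2*(0 - 2*(-6)) = 2*(0 + 12) = 2*12 = 24)
E(l(4, -7)) - 37028 = 24 - 37028 = -37004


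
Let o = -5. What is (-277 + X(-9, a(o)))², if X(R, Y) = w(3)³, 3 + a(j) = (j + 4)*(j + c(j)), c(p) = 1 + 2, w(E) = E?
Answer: 62500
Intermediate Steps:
c(p) = 3
a(j) = -3 + (3 + j)*(4 + j) (a(j) = -3 + (j + 4)*(j + 3) = -3 + (4 + j)*(3 + j) = -3 + (3 + j)*(4 + j))
X(R, Y) = 27 (X(R, Y) = 3³ = 27)
(-277 + X(-9, a(o)))² = (-277 + 27)² = (-250)² = 62500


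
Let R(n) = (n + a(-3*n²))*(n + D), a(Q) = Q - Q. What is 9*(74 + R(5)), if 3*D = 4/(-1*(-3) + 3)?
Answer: 901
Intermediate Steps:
a(Q) = 0
D = 2/9 (D = (4/(-1*(-3) + 3))/3 = (4/(3 + 3))/3 = (4/6)/3 = (4*(⅙))/3 = (⅓)*(⅔) = 2/9 ≈ 0.22222)
R(n) = n*(2/9 + n) (R(n) = (n + 0)*(n + 2/9) = n*(2/9 + n))
9*(74 + R(5)) = 9*(74 + (⅑)*5*(2 + 9*5)) = 9*(74 + (⅑)*5*(2 + 45)) = 9*(74 + (⅑)*5*47) = 9*(74 + 235/9) = 9*(901/9) = 901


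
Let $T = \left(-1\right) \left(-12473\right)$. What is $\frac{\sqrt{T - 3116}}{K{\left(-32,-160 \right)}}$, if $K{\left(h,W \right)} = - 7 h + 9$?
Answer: $\frac{\sqrt{9357}}{233} \approx 0.41516$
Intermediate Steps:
$T = 12473$
$K{\left(h,W \right)} = 9 - 7 h$
$\frac{\sqrt{T - 3116}}{K{\left(-32,-160 \right)}} = \frac{\sqrt{12473 - 3116}}{9 - -224} = \frac{\sqrt{12473 - 3116}}{9 + 224} = \frac{\sqrt{9357}}{233}$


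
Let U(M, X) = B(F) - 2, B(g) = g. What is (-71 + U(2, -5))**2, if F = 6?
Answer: 4489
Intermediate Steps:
U(M, X) = 4 (U(M, X) = 6 - 2 = 4)
(-71 + U(2, -5))**2 = (-71 + 4)**2 = (-67)**2 = 4489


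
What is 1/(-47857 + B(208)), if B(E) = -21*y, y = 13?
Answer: -1/48130 ≈ -2.0777e-5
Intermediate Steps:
B(E) = -273 (B(E) = -21*13 = -273)
1/(-47857 + B(208)) = 1/(-47857 - 273) = 1/(-48130) = -1/48130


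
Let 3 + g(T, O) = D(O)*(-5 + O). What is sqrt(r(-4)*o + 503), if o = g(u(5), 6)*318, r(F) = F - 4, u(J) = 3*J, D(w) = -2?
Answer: sqrt(13223) ≈ 114.99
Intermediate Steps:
r(F) = -4 + F
g(T, O) = 7 - 2*O (g(T, O) = -3 - 2*(-5 + O) = -3 + (10 - 2*O) = 7 - 2*O)
o = -1590 (o = (7 - 2*6)*318 = (7 - 12)*318 = -5*318 = -1590)
sqrt(r(-4)*o + 503) = sqrt((-4 - 4)*(-1590) + 503) = sqrt(-8*(-1590) + 503) = sqrt(12720 + 503) = sqrt(13223)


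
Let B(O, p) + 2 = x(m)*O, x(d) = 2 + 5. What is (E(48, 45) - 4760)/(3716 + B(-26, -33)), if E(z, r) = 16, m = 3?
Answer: -1186/883 ≈ -1.3431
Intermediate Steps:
x(d) = 7
B(O, p) = -2 + 7*O
(E(48, 45) - 4760)/(3716 + B(-26, -33)) = (16 - 4760)/(3716 + (-2 + 7*(-26))) = -4744/(3716 + (-2 - 182)) = -4744/(3716 - 184) = -4744/3532 = -4744*1/3532 = -1186/883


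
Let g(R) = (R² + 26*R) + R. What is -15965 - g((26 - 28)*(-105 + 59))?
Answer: -26913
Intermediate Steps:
g(R) = R² + 27*R
-15965 - g((26 - 28)*(-105 + 59)) = -15965 - (26 - 28)*(-105 + 59)*(27 + (26 - 28)*(-105 + 59)) = -15965 - (-2*(-46))*(27 - 2*(-46)) = -15965 - 92*(27 + 92) = -15965 - 92*119 = -15965 - 1*10948 = -15965 - 10948 = -26913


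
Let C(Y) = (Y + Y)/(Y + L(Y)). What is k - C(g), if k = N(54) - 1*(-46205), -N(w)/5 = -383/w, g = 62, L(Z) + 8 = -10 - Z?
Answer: 2497357/54 ≈ 46247.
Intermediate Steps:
L(Z) = -18 - Z (L(Z) = -8 + (-10 - Z) = -18 - Z)
C(Y) = -Y/9 (C(Y) = (Y + Y)/(Y + (-18 - Y)) = (2*Y)/(-18) = (2*Y)*(-1/18) = -Y/9)
N(w) = 1915/w (N(w) = -(-1915)/w = 1915/w)
k = 2496985/54 (k = 1915/54 - 1*(-46205) = 1915*(1/54) + 46205 = 1915/54 + 46205 = 2496985/54 ≈ 46240.)
k - C(g) = 2496985/54 - (-1)*62/9 = 2496985/54 - 1*(-62/9) = 2496985/54 + 62/9 = 2497357/54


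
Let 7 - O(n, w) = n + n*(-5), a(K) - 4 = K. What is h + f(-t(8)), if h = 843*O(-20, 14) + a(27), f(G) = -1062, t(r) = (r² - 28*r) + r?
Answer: -62570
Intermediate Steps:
t(r) = r² - 27*r
a(K) = 4 + K
O(n, w) = 7 + 4*n (O(n, w) = 7 - (n + n*(-5)) = 7 - (n - 5*n) = 7 - (-4)*n = 7 + 4*n)
h = -61508 (h = 843*(7 + 4*(-20)) + (4 + 27) = 843*(7 - 80) + 31 = 843*(-73) + 31 = -61539 + 31 = -61508)
h + f(-t(8)) = -61508 - 1062 = -62570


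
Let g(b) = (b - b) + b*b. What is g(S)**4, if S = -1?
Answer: 1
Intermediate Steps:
g(b) = b**2 (g(b) = 0 + b**2 = b**2)
g(S)**4 = ((-1)**2)**4 = 1**4 = 1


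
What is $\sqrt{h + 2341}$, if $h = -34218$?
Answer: $i \sqrt{31877} \approx 178.54 i$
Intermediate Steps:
$\sqrt{h + 2341} = \sqrt{-34218 + 2341} = \sqrt{-31877} = i \sqrt{31877}$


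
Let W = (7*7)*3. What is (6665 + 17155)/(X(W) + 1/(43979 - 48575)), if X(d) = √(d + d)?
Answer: 109476720/6210225503 + 3522085035840*√6/6210225503 ≈ 1389.2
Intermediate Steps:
W = 147 (W = 49*3 = 147)
X(d) = √2*√d (X(d) = √(2*d) = √2*√d)
(6665 + 17155)/(X(W) + 1/(43979 - 48575)) = (6665 + 17155)/(√2*√147 + 1/(43979 - 48575)) = 23820/(√2*(7*√3) + 1/(-4596)) = 23820/(7*√6 - 1/4596) = 23820/(-1/4596 + 7*√6)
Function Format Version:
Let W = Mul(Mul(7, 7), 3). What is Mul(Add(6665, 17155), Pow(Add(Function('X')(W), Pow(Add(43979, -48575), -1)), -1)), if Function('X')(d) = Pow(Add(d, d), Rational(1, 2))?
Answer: Add(Rational(109476720, 6210225503), Mul(Rational(3522085035840, 6210225503), Pow(6, Rational(1, 2)))) ≈ 1389.2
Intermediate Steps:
W = 147 (W = Mul(49, 3) = 147)
Function('X')(d) = Mul(Pow(2, Rational(1, 2)), Pow(d, Rational(1, 2))) (Function('X')(d) = Pow(Mul(2, d), Rational(1, 2)) = Mul(Pow(2, Rational(1, 2)), Pow(d, Rational(1, 2))))
Mul(Add(6665, 17155), Pow(Add(Function('X')(W), Pow(Add(43979, -48575), -1)), -1)) = Mul(Add(6665, 17155), Pow(Add(Mul(Pow(2, Rational(1, 2)), Pow(147, Rational(1, 2))), Pow(Add(43979, -48575), -1)), -1)) = Mul(23820, Pow(Add(Mul(Pow(2, Rational(1, 2)), Mul(7, Pow(3, Rational(1, 2)))), Pow(-4596, -1)), -1)) = Mul(23820, Pow(Add(Mul(7, Pow(6, Rational(1, 2))), Rational(-1, 4596)), -1)) = Mul(23820, Pow(Add(Rational(-1, 4596), Mul(7, Pow(6, Rational(1, 2)))), -1))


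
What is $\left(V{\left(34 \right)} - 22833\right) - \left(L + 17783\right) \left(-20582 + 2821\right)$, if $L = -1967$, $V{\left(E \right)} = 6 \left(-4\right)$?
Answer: $280885119$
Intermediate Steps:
$V{\left(E \right)} = -24$
$\left(V{\left(34 \right)} - 22833\right) - \left(L + 17783\right) \left(-20582 + 2821\right) = \left(-24 - 22833\right) - \left(-1967 + 17783\right) \left(-20582 + 2821\right) = \left(-24 - 22833\right) - 15816 \left(-17761\right) = -22857 - -280907976 = -22857 + 280907976 = 280885119$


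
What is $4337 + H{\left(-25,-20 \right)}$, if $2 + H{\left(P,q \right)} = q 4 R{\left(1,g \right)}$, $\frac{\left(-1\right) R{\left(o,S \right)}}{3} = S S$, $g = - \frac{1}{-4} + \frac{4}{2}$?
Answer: $5550$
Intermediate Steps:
$g = \frac{9}{4}$ ($g = \left(-1\right) \left(- \frac{1}{4}\right) + 4 \cdot \frac{1}{2} = \frac{1}{4} + 2 = \frac{9}{4} \approx 2.25$)
$R{\left(o,S \right)} = - 3 S^{2}$ ($R{\left(o,S \right)} = - 3 S S = - 3 S^{2}$)
$H{\left(P,q \right)} = -2 - \frac{243 q}{4}$ ($H{\left(P,q \right)} = -2 + q 4 \left(- 3 \left(\frac{9}{4}\right)^{2}\right) = -2 + 4 q \left(\left(-3\right) \frac{81}{16}\right) = -2 + 4 q \left(- \frac{243}{16}\right) = -2 - \frac{243 q}{4}$)
$4337 + H{\left(-25,-20 \right)} = 4337 - -1213 = 4337 + \left(-2 + 1215\right) = 4337 + 1213 = 5550$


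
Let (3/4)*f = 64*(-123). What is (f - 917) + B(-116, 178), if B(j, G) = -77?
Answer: -11490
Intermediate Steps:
f = -10496 (f = 4*(64*(-123))/3 = (4/3)*(-7872) = -10496)
(f - 917) + B(-116, 178) = (-10496 - 917) - 77 = -11413 - 77 = -11490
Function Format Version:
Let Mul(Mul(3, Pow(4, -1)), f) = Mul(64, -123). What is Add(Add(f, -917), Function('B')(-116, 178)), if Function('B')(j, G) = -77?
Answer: -11490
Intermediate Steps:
f = -10496 (f = Mul(Rational(4, 3), Mul(64, -123)) = Mul(Rational(4, 3), -7872) = -10496)
Add(Add(f, -917), Function('B')(-116, 178)) = Add(Add(-10496, -917), -77) = Add(-11413, -77) = -11490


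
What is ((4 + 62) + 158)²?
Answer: 50176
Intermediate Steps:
((4 + 62) + 158)² = (66 + 158)² = 224² = 50176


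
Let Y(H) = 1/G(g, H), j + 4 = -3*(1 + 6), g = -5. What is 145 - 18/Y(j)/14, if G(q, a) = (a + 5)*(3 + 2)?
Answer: 1915/7 ≈ 273.57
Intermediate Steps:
G(q, a) = 25 + 5*a (G(q, a) = (5 + a)*5 = 25 + 5*a)
j = -25 (j = -4 - 3*(1 + 6) = -4 - 3*7 = -4 - 21 = -25)
Y(H) = 1/(25 + 5*H)
145 - 18/Y(j)/14 = 145 - 18/((1/(5*(5 - 25))))/14 = 145 - 18/(((1/5)/(-20)))/14 = 145 - 18/(((1/5)*(-1/20)))/14 = 145 - 18/(-1/100)/14 = 145 - 18*(-100)/14 = 145 - (-1800)/14 = 145 - 1*(-900/7) = 145 + 900/7 = 1915/7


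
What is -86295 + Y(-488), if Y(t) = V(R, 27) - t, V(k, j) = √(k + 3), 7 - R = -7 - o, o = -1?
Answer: -85803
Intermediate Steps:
R = 13 (R = 7 - (-7 - 1*(-1)) = 7 - (-7 + 1) = 7 - 1*(-6) = 7 + 6 = 13)
V(k, j) = √(3 + k)
Y(t) = 4 - t (Y(t) = √(3 + 13) - t = √16 - t = 4 - t)
-86295 + Y(-488) = -86295 + (4 - 1*(-488)) = -86295 + (4 + 488) = -86295 + 492 = -85803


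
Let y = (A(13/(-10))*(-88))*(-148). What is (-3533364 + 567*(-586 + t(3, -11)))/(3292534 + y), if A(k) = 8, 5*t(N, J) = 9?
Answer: -2147003/1887070 ≈ -1.1377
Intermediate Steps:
t(N, J) = 9/5 (t(N, J) = (1/5)*9 = 9/5)
y = 104192 (y = (8*(-88))*(-148) = -704*(-148) = 104192)
(-3533364 + 567*(-586 + t(3, -11)))/(3292534 + y) = (-3533364 + 567*(-586 + 9/5))/(3292534 + 104192) = (-3533364 + 567*(-2921/5))/3396726 = (-3533364 - 1656207/5)*(1/3396726) = -19323027/5*1/3396726 = -2147003/1887070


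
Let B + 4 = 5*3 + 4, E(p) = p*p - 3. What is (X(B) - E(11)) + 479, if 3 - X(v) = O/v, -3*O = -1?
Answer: 16379/45 ≈ 363.98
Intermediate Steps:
E(p) = -3 + p² (E(p) = p² - 3 = -3 + p²)
O = ⅓ (O = -⅓*(-1) = ⅓ ≈ 0.33333)
B = 15 (B = -4 + (5*3 + 4) = -4 + (15 + 4) = -4 + 19 = 15)
X(v) = 3 - 1/(3*v)
(X(B) - E(11)) + 479 = ((3 - ⅓/15) - (-3 + 11²)) + 479 = ((3 - ⅓*1/15) - (-3 + 121)) + 479 = ((3 - 1/45) - 1*118) + 479 = (134/45 - 118) + 479 = -5176/45 + 479 = 16379/45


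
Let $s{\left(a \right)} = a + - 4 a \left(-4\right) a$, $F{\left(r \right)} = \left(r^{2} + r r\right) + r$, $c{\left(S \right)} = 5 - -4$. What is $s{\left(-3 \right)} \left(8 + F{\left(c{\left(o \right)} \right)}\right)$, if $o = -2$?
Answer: $25239$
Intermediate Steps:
$c{\left(S \right)} = 9$ ($c{\left(S \right)} = 5 + 4 = 9$)
$F{\left(r \right)} = r + 2 r^{2}$ ($F{\left(r \right)} = \left(r^{2} + r^{2}\right) + r = 2 r^{2} + r = r + 2 r^{2}$)
$s{\left(a \right)} = a + 16 a^{2}$ ($s{\left(a \right)} = a + 16 a a = a + 16 a^{2}$)
$s{\left(-3 \right)} \left(8 + F{\left(c{\left(o \right)} \right)}\right) = - 3 \left(1 + 16 \left(-3\right)\right) \left(8 + 9 \left(1 + 2 \cdot 9\right)\right) = - 3 \left(1 - 48\right) \left(8 + 9 \left(1 + 18\right)\right) = \left(-3\right) \left(-47\right) \left(8 + 9 \cdot 19\right) = 141 \left(8 + 171\right) = 141 \cdot 179 = 25239$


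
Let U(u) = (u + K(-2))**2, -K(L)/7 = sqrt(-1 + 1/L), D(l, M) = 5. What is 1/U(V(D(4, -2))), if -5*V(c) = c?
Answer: 4/(2 + 7*I*sqrt(6))**2 ≈ -0.013062 - 0.0030893*I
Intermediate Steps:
V(c) = -c/5
K(L) = -7*sqrt(-1 + 1/L)
U(u) = (u - 7*I*sqrt(6)/2)**2 (U(u) = (u - 7*I*sqrt(3)*sqrt(-1/(-2)))**2 = (u - 7*I*sqrt(6)/2)**2)
1/U(V(D(4, -2))) = 1/((2*(-1/5*5) - 7*I*sqrt(6))**2/4) = 1/((2*(-1) - 7*I*sqrt(6))**2/4) = 1/((-2 - 7*I*sqrt(6))**2/4) = 4/(-2 - 7*I*sqrt(6))**2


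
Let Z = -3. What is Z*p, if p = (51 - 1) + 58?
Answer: -324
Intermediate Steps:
p = 108 (p = 50 + 58 = 108)
Z*p = -3*108 = -324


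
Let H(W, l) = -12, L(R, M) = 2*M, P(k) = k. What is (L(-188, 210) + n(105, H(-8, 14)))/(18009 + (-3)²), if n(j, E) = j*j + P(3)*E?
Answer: 3803/6006 ≈ 0.63320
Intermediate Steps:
n(j, E) = j² + 3*E (n(j, E) = j*j + 3*E = j² + 3*E)
(L(-188, 210) + n(105, H(-8, 14)))/(18009 + (-3)²) = (2*210 + (105² + 3*(-12)))/(18009 + (-3)²) = (420 + (11025 - 36))/(18009 + 9) = (420 + 10989)/18018 = 11409*(1/18018) = 3803/6006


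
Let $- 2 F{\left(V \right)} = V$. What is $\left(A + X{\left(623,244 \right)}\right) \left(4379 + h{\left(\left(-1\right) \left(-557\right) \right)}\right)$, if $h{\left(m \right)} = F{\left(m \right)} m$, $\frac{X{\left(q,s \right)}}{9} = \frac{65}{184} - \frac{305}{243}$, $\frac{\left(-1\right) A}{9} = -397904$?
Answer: $- \frac{595982160277177}{1104} \approx -5.3984 \cdot 10^{11}$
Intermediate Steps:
$F{\left(V \right)} = - \frac{V}{2}$
$A = 3581136$ ($A = \left(-9\right) \left(-397904\right) = 3581136$)
$X{\left(q,s \right)} = - \frac{40325}{4968}$ ($X{\left(q,s \right)} = 9 \left(\frac{65}{184} - \frac{305}{243}\right) = 9 \left(- \frac{40325}{44712}\right) = - \frac{40325}{4968}$)
$h{\left(m \right)} = - \frac{m^{2}}{2}$ ($h{\left(m \right)} = - \frac{m}{2} m = - \frac{m^{2}}{2}$)
$\left(A + X{\left(623,244 \right)}\right) \left(4379 + h{\left(\left(-1\right) \left(-557\right) \right)}\right) = \left(3581136 - \frac{40325}{4968}\right) \left(4379 - \frac{\left(\left(-1\right) \left(-557\right)\right)^{2}}{2}\right) = \frac{17791043323 \left(4379 - \frac{557^{2}}{2}\right)}{4968} = \frac{17791043323 \left(4379 - \frac{310249}{2}\right)}{4968} = \frac{17791043323}{4968} \left(- \frac{301491}{2}\right) = - \frac{595982160277177}{1104}$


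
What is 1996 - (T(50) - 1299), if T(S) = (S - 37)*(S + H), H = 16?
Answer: 2437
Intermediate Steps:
T(S) = (-37 + S)*(16 + S) (T(S) = (S - 37)*(S + 16) = (-37 + S)*(16 + S))
1996 - (T(50) - 1299) = 1996 - ((-592 + 50**2 - 21*50) - 1299) = 1996 - ((-592 + 2500 - 1050) - 1299) = 1996 - (858 - 1299) = 1996 - 1*(-441) = 1996 + 441 = 2437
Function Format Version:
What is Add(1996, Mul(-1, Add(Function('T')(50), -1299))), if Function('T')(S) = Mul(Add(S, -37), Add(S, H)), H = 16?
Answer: 2437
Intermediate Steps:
Function('T')(S) = Mul(Add(-37, S), Add(16, S)) (Function('T')(S) = Mul(Add(S, -37), Add(S, 16)) = Mul(Add(-37, S), Add(16, S)))
Add(1996, Mul(-1, Add(Function('T')(50), -1299))) = Add(1996, Mul(-1, Add(Add(-592, Pow(50, 2), Mul(-21, 50)), -1299))) = Add(1996, Mul(-1, Add(Add(-592, 2500, -1050), -1299))) = Add(1996, Mul(-1, Add(858, -1299))) = Add(1996, Mul(-1, -441)) = Add(1996, 441) = 2437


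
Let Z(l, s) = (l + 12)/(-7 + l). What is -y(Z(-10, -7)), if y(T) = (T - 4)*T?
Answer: -140/289 ≈ -0.48443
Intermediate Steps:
Z(l, s) = (12 + l)/(-7 + l)
y(T) = T*(-4 + T) (y(T) = (-4 + T)*T = T*(-4 + T))
-y(Z(-10, -7)) = -(12 - 10)/(-7 - 10)*(-4 + (12 - 10)/(-7 - 10)) = -2/(-17)*(-4 + 2/(-17)) = -(-1/17*2)*(-4 - 1/17*2) = -(-2)*(-4 - 2/17)/17 = -(-2)*(-70)/(17*17) = -1*140/289 = -140/289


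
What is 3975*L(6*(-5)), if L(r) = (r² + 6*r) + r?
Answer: 2742750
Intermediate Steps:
L(r) = r² + 7*r
3975*L(6*(-5)) = 3975*((6*(-5))*(7 + 6*(-5))) = 3975*(-30*(7 - 30)) = 3975*(-30*(-23)) = 3975*690 = 2742750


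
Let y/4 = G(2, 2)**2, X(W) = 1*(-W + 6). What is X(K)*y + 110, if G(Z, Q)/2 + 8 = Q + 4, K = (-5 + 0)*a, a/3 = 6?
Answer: 6254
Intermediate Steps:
a = 18 (a = 3*6 = 18)
K = -90 (K = (-5 + 0)*18 = -5*18 = -90)
X(W) = 6 - W (X(W) = 1*(6 - W) = 6 - W)
G(Z, Q) = -8 + 2*Q (G(Z, Q) = -16 + 2*(Q + 4) = -16 + 2*(4 + Q) = -16 + (8 + 2*Q) = -8 + 2*Q)
y = 64 (y = 4*(-8 + 2*2)**2 = 4*(-8 + 4)**2 = 4*(-4)**2 = 4*16 = 64)
X(K)*y + 110 = (6 - 1*(-90))*64 + 110 = (6 + 90)*64 + 110 = 96*64 + 110 = 6144 + 110 = 6254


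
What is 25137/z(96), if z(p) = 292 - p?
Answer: 513/4 ≈ 128.25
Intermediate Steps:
25137/z(96) = 25137/(292 - 1*96) = 25137/(292 - 96) = 25137/196 = 25137*(1/196) = 513/4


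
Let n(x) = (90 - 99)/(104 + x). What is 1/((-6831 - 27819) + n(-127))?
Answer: -23/796941 ≈ -2.8860e-5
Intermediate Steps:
n(x) = -9/(104 + x)
1/((-6831 - 27819) + n(-127)) = 1/((-6831 - 27819) - 9/(104 - 127)) = 1/(-34650 - 9/(-23)) = 1/(-34650 - 9*(-1/23)) = 1/(-34650 + 9/23) = 1/(-796941/23) = -23/796941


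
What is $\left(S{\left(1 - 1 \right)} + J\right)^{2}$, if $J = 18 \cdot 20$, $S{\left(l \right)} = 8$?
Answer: $135424$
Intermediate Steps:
$J = 360$
$\left(S{\left(1 - 1 \right)} + J\right)^{2} = \left(8 + 360\right)^{2} = 368^{2} = 135424$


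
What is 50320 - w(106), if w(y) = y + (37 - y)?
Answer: 50283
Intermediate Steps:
w(y) = 37
50320 - w(106) = 50320 - 1*37 = 50320 - 37 = 50283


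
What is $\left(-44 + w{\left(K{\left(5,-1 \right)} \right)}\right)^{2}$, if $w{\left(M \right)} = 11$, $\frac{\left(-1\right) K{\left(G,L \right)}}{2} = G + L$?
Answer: $1089$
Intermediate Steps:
$K{\left(G,L \right)} = - 2 G - 2 L$ ($K{\left(G,L \right)} = - 2 \left(G + L\right) = - 2 G - 2 L$)
$\left(-44 + w{\left(K{\left(5,-1 \right)} \right)}\right)^{2} = \left(-44 + 11\right)^{2} = \left(-33\right)^{2} = 1089$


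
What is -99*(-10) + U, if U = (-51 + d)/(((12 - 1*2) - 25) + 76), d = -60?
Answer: 60279/61 ≈ 988.18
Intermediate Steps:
U = -111/61 (U = (-51 - 60)/(((12 - 1*2) - 25) + 76) = -111/(((12 - 2) - 25) + 76) = -111/((10 - 25) + 76) = -111/(-15 + 76) = -111/61 ≈ -1.8197)
-99*(-10) + U = -99*(-10) - 111/61 = -11*(-90) - 111/61 = 990 - 111/61 = 60279/61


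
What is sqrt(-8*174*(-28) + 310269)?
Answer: 3*sqrt(38805) ≈ 590.97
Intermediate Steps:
sqrt(-8*174*(-28) + 310269) = sqrt(-1392*(-28) + 310269) = sqrt(38976 + 310269) = sqrt(349245) = 3*sqrt(38805)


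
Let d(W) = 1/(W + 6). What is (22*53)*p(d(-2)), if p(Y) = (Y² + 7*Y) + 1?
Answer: 26235/8 ≈ 3279.4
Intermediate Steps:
d(W) = 1/(6 + W)
p(Y) = 1 + Y² + 7*Y
(22*53)*p(d(-2)) = (22*53)*(1 + (1/(6 - 2))² + 7/(6 - 2)) = 1166*(1 + (1/4)² + 7/4) = 1166*(1 + (¼)² + 7*(¼)) = 1166*(1 + 1/16 + 7/4) = 1166*(45/16) = 26235/8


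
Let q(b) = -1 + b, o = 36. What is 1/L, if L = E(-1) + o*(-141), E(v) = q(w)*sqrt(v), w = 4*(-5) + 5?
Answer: -1269/6441508 + I/1610377 ≈ -0.000197 + 6.2097e-7*I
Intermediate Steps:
w = -15 (w = -20 + 5 = -15)
E(v) = -16*sqrt(v) (E(v) = (-1 - 15)*sqrt(v) = -16*sqrt(v))
L = -5076 - 16*I (L = -16*I + 36*(-141) = -16*I - 5076 = -5076 - 16*I ≈ -5076.0 - 16.0*I)
1/L = 1/(-5076 - 16*I) = (-5076 + 16*I)/25766032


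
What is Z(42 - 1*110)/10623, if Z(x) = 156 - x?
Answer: 224/10623 ≈ 0.021086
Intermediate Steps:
Z(42 - 1*110)/10623 = (156 - (42 - 1*110))/10623 = (156 - (42 - 110))*(1/10623) = (156 - 1*(-68))*(1/10623) = (156 + 68)*(1/10623) = 224*(1/10623) = 224/10623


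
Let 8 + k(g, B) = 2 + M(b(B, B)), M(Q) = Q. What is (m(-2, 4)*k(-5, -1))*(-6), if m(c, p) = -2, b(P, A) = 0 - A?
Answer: -60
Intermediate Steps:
b(P, A) = -A
k(g, B) = -6 - B (k(g, B) = -8 + (2 - B) = -6 - B)
(m(-2, 4)*k(-5, -1))*(-6) = -2*(-6 - 1*(-1))*(-6) = -2*(-6 + 1)*(-6) = -2*(-5)*(-6) = 10*(-6) = -60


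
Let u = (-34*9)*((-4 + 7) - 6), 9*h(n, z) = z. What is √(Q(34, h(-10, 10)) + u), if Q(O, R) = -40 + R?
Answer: 2*√1978/3 ≈ 29.650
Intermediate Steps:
h(n, z) = z/9
u = 918 (u = -306*(3 - 6) = -306*(-3) = 918)
√(Q(34, h(-10, 10)) + u) = √((-40 + (⅑)*10) + 918) = √((-40 + 10/9) + 918) = √(-350/9 + 918) = √(7912/9) = 2*√1978/3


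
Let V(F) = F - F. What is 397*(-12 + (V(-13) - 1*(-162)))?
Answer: 59550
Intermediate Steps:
V(F) = 0
397*(-12 + (V(-13) - 1*(-162))) = 397*(-12 + (0 - 1*(-162))) = 397*(-12 + (0 + 162)) = 397*(-12 + 162) = 397*150 = 59550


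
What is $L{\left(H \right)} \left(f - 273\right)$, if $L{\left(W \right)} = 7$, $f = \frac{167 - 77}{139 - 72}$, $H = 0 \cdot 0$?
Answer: $- \frac{127407}{67} \approx -1901.6$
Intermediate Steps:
$H = 0$
$f = \frac{90}{67} \approx 1.3433$
$L{\left(H \right)} \left(f - 273\right) = 7 \left(\frac{90}{67} - 273\right) = 7 \left(- \frac{18201}{67}\right) = - \frac{127407}{67}$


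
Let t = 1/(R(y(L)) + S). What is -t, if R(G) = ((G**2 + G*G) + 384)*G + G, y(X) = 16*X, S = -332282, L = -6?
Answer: 1/2138714 ≈ 4.6757e-7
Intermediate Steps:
R(G) = G + G*(384 + 2*G**2) (R(G) = ((G**2 + G**2) + 384)*G + G = (2*G**2 + 384)*G + G = (384 + 2*G**2)*G + G = G*(384 + 2*G**2) + G = G + G*(384 + 2*G**2))
t = -1/2138714 (t = 1/((16*(-6))*(385 + 2*(16*(-6))**2) - 332282) = 1/(-96*(385 + 2*(-96)**2) - 332282) = 1/(-96*(385 + 2*9216) - 332282) = 1/(-96*(385 + 18432) - 332282) = 1/(-96*18817 - 332282) = 1/(-1806432 - 332282) = 1/(-2138714) = -1/2138714 ≈ -4.6757e-7)
-t = -1*(-1/2138714) = 1/2138714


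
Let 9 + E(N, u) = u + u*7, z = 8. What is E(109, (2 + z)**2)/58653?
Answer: 113/8379 ≈ 0.013486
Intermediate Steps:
E(N, u) = -9 + 8*u (E(N, u) = -9 + (u + u*7) = -9 + (u + 7*u) = -9 + 8*u)
E(109, (2 + z)**2)/58653 = (-9 + 8*(2 + 8)**2)/58653 = (-9 + 8*10**2)*(1/58653) = (-9 + 8*100)*(1/58653) = (-9 + 800)*(1/58653) = 791*(1/58653) = 113/8379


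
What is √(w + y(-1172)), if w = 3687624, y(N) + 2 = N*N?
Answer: √5061206 ≈ 2249.7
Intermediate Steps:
y(N) = -2 + N² (y(N) = -2 + N*N = -2 + N²)
√(w + y(-1172)) = √(3687624 + (-2 + (-1172)²)) = √(3687624 + (-2 + 1373584)) = √(3687624 + 1373582) = √5061206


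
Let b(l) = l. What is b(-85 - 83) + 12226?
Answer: 12058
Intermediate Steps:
b(-85 - 83) + 12226 = (-85 - 83) + 12226 = -168 + 12226 = 12058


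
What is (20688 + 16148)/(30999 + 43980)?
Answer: 36836/74979 ≈ 0.49128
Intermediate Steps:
(20688 + 16148)/(30999 + 43980) = 36836/74979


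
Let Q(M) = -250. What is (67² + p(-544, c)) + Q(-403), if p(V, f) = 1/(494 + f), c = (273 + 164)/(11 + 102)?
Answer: 238482014/56259 ≈ 4239.0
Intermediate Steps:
c = 437/113 ≈ 3.8673
(67² + p(-544, c)) + Q(-403) = (67² + 1/(494 + 437/113)) - 250 = (4489 + 1/(56259/113)) - 250 = (4489 + 113/56259) - 250 = 252546764/56259 - 250 = 238482014/56259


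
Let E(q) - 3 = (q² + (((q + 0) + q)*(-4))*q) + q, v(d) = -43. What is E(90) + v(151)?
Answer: -56650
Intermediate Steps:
E(q) = 3 + q - 7*q² (E(q) = 3 + ((q² + (((q + 0) + q)*(-4))*q) + q) = 3 + ((q² + ((q + q)*(-4))*q) + q) = 3 + ((q² + ((2*q)*(-4))*q) + q) = 3 + ((q² + (-8*q)*q) + q) = 3 + ((q² - 8*q²) + q) = 3 + (-7*q² + q) = 3 + (q - 7*q²) = 3 + q - 7*q²)
E(90) + v(151) = (3 + 90 - 7*90²) - 43 = (3 + 90 - 7*8100) - 43 = (3 + 90 - 56700) - 43 = -56607 - 43 = -56650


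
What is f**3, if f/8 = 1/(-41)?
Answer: -512/68921 ≈ -0.0074288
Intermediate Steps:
f = -8/41 (f = 8/(-41) = 8*(-1/41) = -8/41 ≈ -0.19512)
f**3 = (-8/41)**3 = -512/68921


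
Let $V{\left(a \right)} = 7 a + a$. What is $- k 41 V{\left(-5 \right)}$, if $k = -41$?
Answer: $-67240$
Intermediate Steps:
$V{\left(a \right)} = 8 a$
$- k 41 V{\left(-5 \right)} = - \left(-41\right) 41 \cdot 8 \left(-5\right) = - \left(-1681\right) \left(-40\right) = \left(-1\right) 67240 = -67240$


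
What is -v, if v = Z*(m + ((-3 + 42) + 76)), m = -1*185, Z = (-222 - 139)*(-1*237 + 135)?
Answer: 2577540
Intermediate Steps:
Z = 36822 (Z = -361*(-237 + 135) = -361*(-102) = 36822)
m = -185
v = -2577540 (v = 36822*(-185 + ((-3 + 42) + 76)) = 36822*(-185 + (39 + 76)) = 36822*(-185 + 115) = 36822*(-70) = -2577540)
-v = -1*(-2577540) = 2577540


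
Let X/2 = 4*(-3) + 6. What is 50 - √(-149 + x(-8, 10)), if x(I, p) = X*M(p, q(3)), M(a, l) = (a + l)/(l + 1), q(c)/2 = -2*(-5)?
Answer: 50 - I*√8141/7 ≈ 50.0 - 12.89*I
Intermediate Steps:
q(c) = 20 (q(c) = 2*(-2*(-5)) = 2*10 = 20)
M(a, l) = (a + l)/(1 + l)
X = -12 (X = 2*(4*(-3) + 6) = 2*(-12 + 6) = 2*(-6) = -12)
x(I, p) = -80/7 - 4*p/7 (x(I, p) = -12*(p + 20)/(1 + 20) = -12*(20 + p)/21 = -4*(20 + p)/7 = -12*(20/21 + p/21) = -80/7 - 4*p/7)
50 - √(-149 + x(-8, 10)) = 50 - √(-149 + (-80/7 - 4/7*10)) = 50 - √(-149 + (-80/7 - 40/7)) = 50 - √(-149 - 120/7) = 50 - √(-1163/7) = 50 - I*√8141/7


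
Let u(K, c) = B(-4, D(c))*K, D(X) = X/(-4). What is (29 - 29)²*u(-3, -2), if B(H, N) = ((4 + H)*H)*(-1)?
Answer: 0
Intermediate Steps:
D(X) = -X/4 (D(X) = X*(-¼) = -X/4)
B(H, N) = -H*(4 + H) (B(H, N) = (H*(4 + H))*(-1) = -H*(4 + H))
u(K, c) = 0 (u(K, c) = (-1*(-4)*(4 - 4))*K = (-1*(-4)*0)*K = 0*K = 0)
(29 - 29)²*u(-3, -2) = (29 - 29)²*0 = 0²*0 = 0*0 = 0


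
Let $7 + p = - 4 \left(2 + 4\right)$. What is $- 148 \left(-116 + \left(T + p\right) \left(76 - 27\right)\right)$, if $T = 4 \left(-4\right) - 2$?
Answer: $372516$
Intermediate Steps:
$p = -31$ ($p = -7 - 4 \left(2 + 4\right) = -7 - 24 = -31$)
$T = -18$ ($T = -16 - 2 = -18$)
$- 148 \left(-116 + \left(T + p\right) \left(76 - 27\right)\right) = - 148 \left(-116 + \left(-18 - 31\right) \left(76 - 27\right)\right) = - 148 \left(-116 - 2401\right) = \left(-148\right) \left(-2517\right) = 372516$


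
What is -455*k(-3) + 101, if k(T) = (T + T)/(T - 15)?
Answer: -152/3 ≈ -50.667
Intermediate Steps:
k(T) = 2*T/(-15 + T) (k(T) = (2*T)/(-15 + T) = 2*T/(-15 + T))
-455*k(-3) + 101 = -910*(-3)/(-15 - 3) + 101 = -910*(-3)/(-18) + 101 = -910*(-3)*(-1)/18 + 101 = -455*1/3 + 101 = -455/3 + 101 = -152/3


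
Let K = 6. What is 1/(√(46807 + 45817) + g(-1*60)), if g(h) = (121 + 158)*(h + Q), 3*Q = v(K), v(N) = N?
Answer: -8091/130882250 - √5789/65441125 ≈ -6.2982e-5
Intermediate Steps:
Q = 2 (Q = (⅓)*6 = 2)
g(h) = 558 + 279*h (g(h) = (121 + 158)*(h + 2) = 279*(2 + h) = 558 + 279*h)
1/(√(46807 + 45817) + g(-1*60)) = 1/(√(46807 + 45817) + (558 + 279*(-1*60))) = 1/(√92624 + (558 + 279*(-60))) = 1/(4*√5789 + (558 - 16740)) = 1/(4*√5789 - 16182) = 1/(-16182 + 4*√5789)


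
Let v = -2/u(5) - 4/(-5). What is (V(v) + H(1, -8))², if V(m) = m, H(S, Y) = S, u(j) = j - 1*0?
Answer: 49/25 ≈ 1.9600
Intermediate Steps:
u(j) = j (u(j) = j + 0 = j)
v = ⅖ (v = -2/5 - 4/(-5) = -2*⅕ - 4*(-⅕) = -⅖ + ⅘ = ⅖ ≈ 0.40000)
(V(v) + H(1, -8))² = (⅖ + 1)² = (7/5)² = 49/25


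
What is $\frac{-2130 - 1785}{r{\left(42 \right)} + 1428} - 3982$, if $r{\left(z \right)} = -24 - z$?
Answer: $- \frac{1809133}{454} \approx -3984.9$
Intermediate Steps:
$\frac{-2130 - 1785}{r{\left(42 \right)} + 1428} - 3982 = \frac{-2130 - 1785}{\left(-24 - 42\right) + 1428} - 3982 = - \frac{3915}{\left(-24 - 42\right) + 1428} - 3982 = - \frac{3915}{-66 + 1428} - 3982 = - \frac{3915}{1362} - 3982 = \left(-3915\right) \frac{1}{1362} - 3982 = - \frac{1305}{454} - 3982 = - \frac{1809133}{454}$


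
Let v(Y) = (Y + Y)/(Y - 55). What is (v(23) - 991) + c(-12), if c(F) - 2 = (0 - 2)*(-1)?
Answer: -15815/16 ≈ -988.44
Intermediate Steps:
v(Y) = 2*Y/(-55 + Y) (v(Y) = (2*Y)/(-55 + Y) = 2*Y/(-55 + Y))
c(F) = 4 (c(F) = 2 + (0 - 2)*(-1) = 2 - 2*(-1) = 2 + 2 = 4)
(v(23) - 991) + c(-12) = (2*23/(-55 + 23) - 991) + 4 = (2*23/(-32) - 991) + 4 = (2*23*(-1/32) - 991) + 4 = (-23/16 - 991) + 4 = -15879/16 + 4 = -15815/16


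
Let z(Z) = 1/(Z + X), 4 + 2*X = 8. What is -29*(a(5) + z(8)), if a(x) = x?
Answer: -1479/10 ≈ -147.90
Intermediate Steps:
X = 2 (X = -2 + (½)*8 = -2 + 4 = 2)
z(Z) = 1/(2 + Z) (z(Z) = 1/(Z + 2) = 1/(2 + Z))
-29*(a(5) + z(8)) = -29*(5 + 1/(2 + 8)) = -29*(5 + 1/10) = -29*(5 + ⅒) = -29*51/10 = -1479/10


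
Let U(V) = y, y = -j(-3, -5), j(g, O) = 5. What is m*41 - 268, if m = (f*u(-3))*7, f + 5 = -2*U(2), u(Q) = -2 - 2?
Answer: -6008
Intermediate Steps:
y = -5 (y = -1*5 = -5)
u(Q) = -4
U(V) = -5
f = 5 (f = -5 - 2*(-5) = -5 + 10 = 5)
m = -140 (m = (5*(-4))*7 = -20*7 = -140)
m*41 - 268 = -140*41 - 268 = -5740 - 268 = -6008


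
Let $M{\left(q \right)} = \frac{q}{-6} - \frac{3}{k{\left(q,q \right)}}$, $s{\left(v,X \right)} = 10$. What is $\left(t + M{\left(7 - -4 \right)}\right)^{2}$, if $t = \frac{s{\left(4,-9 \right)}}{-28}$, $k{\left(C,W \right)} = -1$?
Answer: $\frac{289}{441} \approx 0.65533$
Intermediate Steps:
$M{\left(q \right)} = 3 - \frac{q}{6}$ ($M{\left(q \right)} = \frac{q}{-6} - \frac{3}{-1} = q \left(- \frac{1}{6}\right) - -3 = - \frac{q}{6} + 3 = 3 - \frac{q}{6}$)
$t = - \frac{5}{14}$ ($t = \frac{10}{-28} = 10 \left(- \frac{1}{28}\right) = - \frac{5}{14} \approx -0.35714$)
$\left(t + M{\left(7 - -4 \right)}\right)^{2} = \left(- \frac{5}{14} + \left(3 - \frac{7 - -4}{6}\right)\right)^{2} = \left(- \frac{5}{14} + \left(3 - \frac{7 + 4}{6}\right)\right)^{2} = \left(- \frac{5}{14} + \left(3 - \frac{11}{6}\right)\right)^{2} = \left(- \frac{5}{14} + \frac{7}{6}\right)^{2} = \left(\frac{17}{21}\right)^{2} = \frac{289}{441}$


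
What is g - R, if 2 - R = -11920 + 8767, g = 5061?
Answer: 1906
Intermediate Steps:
R = 3155 (R = 2 - (-11920 + 8767) = 2 - 1*(-3153) = 2 + 3153 = 3155)
g - R = 5061 - 1*3155 = 5061 - 3155 = 1906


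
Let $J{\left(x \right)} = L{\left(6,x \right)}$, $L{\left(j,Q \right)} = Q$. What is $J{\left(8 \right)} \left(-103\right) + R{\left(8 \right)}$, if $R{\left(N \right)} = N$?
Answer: $-816$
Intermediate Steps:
$J{\left(x \right)} = x$
$J{\left(8 \right)} \left(-103\right) + R{\left(8 \right)} = 8 \left(-103\right) + 8 = -824 + 8 = -816$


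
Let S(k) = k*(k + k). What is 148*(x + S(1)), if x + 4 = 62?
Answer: 8880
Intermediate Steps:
x = 58 (x = -4 + 62 = 58)
S(k) = 2*k**2 (S(k) = k*(2*k) = 2*k**2)
148*(x + S(1)) = 148*(58 + 2*1**2) = 148*(58 + 2*1) = 148*(58 + 2) = 148*60 = 8880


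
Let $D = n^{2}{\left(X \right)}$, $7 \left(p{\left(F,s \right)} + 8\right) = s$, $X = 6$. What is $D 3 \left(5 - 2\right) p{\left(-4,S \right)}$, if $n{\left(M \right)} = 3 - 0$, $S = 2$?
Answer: $- \frac{4374}{7} \approx -624.86$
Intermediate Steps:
$p{\left(F,s \right)} = -8 + \frac{s}{7}$
$n{\left(M \right)} = 3$ ($n{\left(M \right)} = 3 + 0 = 3$)
$D = 9$ ($D = 3^{2} = 9$)
$D 3 \left(5 - 2\right) p{\left(-4,S \right)} = 9 \cdot 3 \left(5 - 2\right) \left(-8 + \frac{1}{7} \cdot 2\right) = 9 \cdot 3 \cdot 3 \left(-8 + \frac{2}{7}\right) = 9 \cdot 9 \left(- \frac{54}{7}\right) = 81 \left(- \frac{54}{7}\right) = - \frac{4374}{7}$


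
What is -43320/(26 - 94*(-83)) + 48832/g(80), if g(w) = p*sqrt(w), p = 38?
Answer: -570/103 + 6104*sqrt(5)/95 ≈ 138.14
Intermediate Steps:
g(w) = 38*sqrt(w)
-43320/(26 - 94*(-83)) + 48832/g(80) = -43320/(26 - 94*(-83)) + 48832/((38*sqrt(80))) = -43320/(26 + 7802) + 48832/((38*(4*sqrt(5)))) = -43320/7828 + 48832/((152*sqrt(5))) = -43320*1/7828 + 48832*(sqrt(5)/760) = -570/103 + 6104*sqrt(5)/95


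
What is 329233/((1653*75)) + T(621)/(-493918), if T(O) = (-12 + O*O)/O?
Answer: 3738353732737/1408370133150 ≈ 2.6544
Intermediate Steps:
T(O) = (-12 + O²)/O
329233/((1653*75)) + T(621)/(-493918) = 329233/((1653*75)) + (621 - 12/621)/(-493918) = 329233/123975 + (621 - 12*1/621)*(-1/493918) = 329233*(1/123975) + (621 - 4/207)*(-1/493918) = 329233/123975 + (128543/207)*(-1/493918) = 329233/123975 - 128543/102241026 = 3738353732737/1408370133150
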